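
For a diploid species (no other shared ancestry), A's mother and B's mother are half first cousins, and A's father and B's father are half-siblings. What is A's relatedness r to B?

Independent pedigree routes through distinct common ancestors add.
A and B are related in two ways: half second cousins through their mothers (r = 1/64) and half first cousins through their fathers (r = 1/16).
r = 1/64 + 1/16 = 0.078125.

0.078125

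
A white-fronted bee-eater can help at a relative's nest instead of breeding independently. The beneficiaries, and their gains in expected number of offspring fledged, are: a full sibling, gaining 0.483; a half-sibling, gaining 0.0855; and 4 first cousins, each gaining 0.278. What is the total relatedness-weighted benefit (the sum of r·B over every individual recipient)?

0.401875

r to a full sibling = 1/2 (full sibs share both parents — two paths of length 2: r = 2·(1/2)^2 = 1/2).
r to a half-sibling = 1/4 (half-sibs share one parent — one path of length 2: r = (1/2)^2 = 1/4).
r to a first cousin = 0.125 (first cousins share one grandparent pair — two paths of length 4: r = 2·(1/2)^4 = 1/8).
Summing one r·B term per recipient: 1·0.5·0.483 + 1·0.25·0.0855 + 4·0.125·0.278 = 0.401875.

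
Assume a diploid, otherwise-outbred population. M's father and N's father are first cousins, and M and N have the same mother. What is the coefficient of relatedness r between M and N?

0.28125

With two independent routes of shared ancestry, r is the sum of the two contributions.
M and N are related in two ways: second cousins through their fathers (r = 1/32) and half-sibs through their shared mother (r = 1/4).
r = 1/32 + 1/4 = 0.28125.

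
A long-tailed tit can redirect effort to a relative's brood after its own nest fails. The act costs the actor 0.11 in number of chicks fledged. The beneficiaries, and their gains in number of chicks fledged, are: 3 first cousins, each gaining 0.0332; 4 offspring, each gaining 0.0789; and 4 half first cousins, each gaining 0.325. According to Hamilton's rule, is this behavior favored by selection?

Yes

Hamilton's rule: the trait is favored when the sum of r·B over every recipient exceeds the actor's cost C.
r to a first cousin = 1/8 (first cousins share one grandparent pair — two paths of length 4: r = 2·(1/2)^4 = 1/8).
r to an offspring = 0.5 (one parent–offspring link: r = (1/2)^1 = 1/2).
r to a half first cousin = 1/16 (half first cousins share one grandparent — one path of length 4: r = (1/2)^4 = 1/16).
Summing one r·B term per recipient: 3·0.125·0.0332 + 4·0.5·0.0789 + 4·0.0625·0.325 = 0.2515.
0.2515 > 0.11: the indirect benefit exceeds the cost.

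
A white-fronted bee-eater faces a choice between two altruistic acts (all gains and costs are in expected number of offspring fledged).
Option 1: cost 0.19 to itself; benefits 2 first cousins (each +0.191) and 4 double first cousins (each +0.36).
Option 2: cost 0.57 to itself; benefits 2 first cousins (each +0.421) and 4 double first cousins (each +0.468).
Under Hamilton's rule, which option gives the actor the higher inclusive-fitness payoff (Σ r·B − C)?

Option 1: r to a first cousin = 0.125.
Option 1: r to a double first cousin = 0.25.
Option 1: Σ r·B − C = (2·0.125·0.191 + 4·0.25·0.36) − 0.19 = 0.21775.
Option 2: r to a first cousin = 0.125.
Option 2: r to a double first cousin = 0.25.
Option 2: Σ r·B − C = (2·0.125·0.421 + 4·0.25·0.468) − 0.57 = 0.00325.
Option 1 has the higher net inclusive-fitness payoff.

Option 1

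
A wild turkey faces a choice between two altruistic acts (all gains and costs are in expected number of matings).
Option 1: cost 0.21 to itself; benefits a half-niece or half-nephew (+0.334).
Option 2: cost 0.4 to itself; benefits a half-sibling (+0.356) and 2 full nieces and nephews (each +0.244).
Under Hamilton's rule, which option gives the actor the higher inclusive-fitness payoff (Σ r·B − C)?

Option 1: r to a half-niece or half-nephew = 0.125.
Option 1: Σ r·B − C = (1·0.125·0.334) − 0.21 = -0.16825.
Option 2: r to a half-sibling = 0.25.
Option 2: r to a full niece or nephew = 0.25.
Option 2: Σ r·B − C = (1·0.25·0.356 + 2·0.25·0.244) − 0.4 = -0.189.
Option 1 has the higher net inclusive-fitness payoff.

Option 1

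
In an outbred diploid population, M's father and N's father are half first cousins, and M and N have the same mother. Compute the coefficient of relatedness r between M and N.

With two independent routes of shared ancestry, r is the sum of the two contributions.
M and N are related in two ways: half second cousins through their fathers (r = 1/64) and half-sibs through their shared mother (r = 1/4).
r = 1/64 + 1/4 = 0.265625.

0.265625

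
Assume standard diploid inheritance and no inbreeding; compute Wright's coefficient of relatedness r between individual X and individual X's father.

Each parent–offspring link contributes a factor of 1/2, and independent paths through distinct common ancestors add.
One parent–offspring link: r = (1/2)^1 = 1/2.

0.5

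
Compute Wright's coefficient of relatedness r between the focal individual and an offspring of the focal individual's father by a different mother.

Each parent–offspring link contributes a factor of 1/2, and independent paths through distinct common ancestors add.
Half-sibs share one parent — one path of length 2: r = (1/2)^2 = 1/4.

0.25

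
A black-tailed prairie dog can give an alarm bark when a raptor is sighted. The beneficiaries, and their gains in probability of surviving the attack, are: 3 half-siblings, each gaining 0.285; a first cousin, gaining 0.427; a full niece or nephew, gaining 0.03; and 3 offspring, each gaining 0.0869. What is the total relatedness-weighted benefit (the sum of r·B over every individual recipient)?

r to a half-sibling = 0.25 (half-sibs share one parent — one path of length 2: r = (1/2)^2 = 1/4).
r to a first cousin = 0.125 (first cousins share one grandparent pair — two paths of length 4: r = 2·(1/2)^4 = 1/8).
r to a full niece or nephew = 0.25 (full aunt/uncle↔niece/nephew: two paths of length 3 through the shared grandparent pair: r = 2·(1/2)^3 = 1/4).
r to an offspring = 0.5 (one parent–offspring link: r = (1/2)^1 = 1/2).
Summing one r·B term per recipient: 3·0.25·0.285 + 1·0.125·0.427 + 1·0.25·0.03 + 3·0.5·0.0869 = 0.404975.

0.404975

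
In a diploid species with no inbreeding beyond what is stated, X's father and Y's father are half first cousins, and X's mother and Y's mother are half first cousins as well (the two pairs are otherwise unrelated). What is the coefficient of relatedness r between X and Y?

With two independent routes of shared ancestry, r is the sum of the two contributions.
X and Y are related in two ways: half second cousins through their fathers (r = 1/64) and half second cousins through their mothers (r = 1/64).
r = 1/64 + 1/64 = 1/32 = 0.03125.

0.03125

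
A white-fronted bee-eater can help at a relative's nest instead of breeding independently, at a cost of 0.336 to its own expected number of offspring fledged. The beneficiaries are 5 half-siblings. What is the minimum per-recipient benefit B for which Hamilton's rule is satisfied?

r to a half-sibling = 1/4 (half-sibs share one parent — one path of length 2: r = (1/2)^2 = 1/4).
Hamilton's rule with n recipients of equal r: n·r·B > C, so B > C/(n·r) = 0.336/(5·0.25) = 0.2688.

0.2688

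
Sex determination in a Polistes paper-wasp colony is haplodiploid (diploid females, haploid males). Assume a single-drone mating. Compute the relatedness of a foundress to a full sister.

Haplodiploid full sisters inherit their father's entire haploid genome identically (contributing 1/2) and on average half of their mother's contribution (1/2 · 1/2 = 1/4); r = 1/2 + 1/4 = 3/4.

0.75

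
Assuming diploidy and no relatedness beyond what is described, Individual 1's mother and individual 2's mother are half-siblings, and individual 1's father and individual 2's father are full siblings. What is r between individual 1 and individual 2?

With two independent routes of shared ancestry, r is the sum of the two contributions.
Individual 1 and individual 2 are related in two ways: half first cousins through their mothers (r = 1/16) and first cousins through their fathers (r = 1/8).
r = 1/16 + 1/8 = 3/16 = 0.1875.

0.1875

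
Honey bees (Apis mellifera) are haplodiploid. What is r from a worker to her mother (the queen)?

One meiotic link between diploid queen and diploid daughter: r = 1/2.

0.5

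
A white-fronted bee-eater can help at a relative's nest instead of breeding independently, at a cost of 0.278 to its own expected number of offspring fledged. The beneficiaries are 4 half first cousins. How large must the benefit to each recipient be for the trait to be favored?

r to a half first cousin = 1/16 (half first cousins share one grandparent — one path of length 4: r = (1/2)^4 = 1/16).
Hamilton's rule with n recipients of equal r: n·r·B > C, so B > C/(n·r) = 0.278/(4·0.0625) = 1.112.

1.112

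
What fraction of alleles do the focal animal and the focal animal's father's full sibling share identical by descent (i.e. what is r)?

0.25

Each parent–offspring link contributes a factor of 1/2, and independent paths through distinct common ancestors add.
Full aunt/uncle↔niece/nephew: two paths of length 3 through the shared grandparent pair: r = 2·(1/2)^3 = 1/4.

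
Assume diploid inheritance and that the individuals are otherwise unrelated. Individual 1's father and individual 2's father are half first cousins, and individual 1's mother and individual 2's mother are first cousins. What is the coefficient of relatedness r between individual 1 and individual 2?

Independent pedigree routes through distinct common ancestors add.
Individual 1 and individual 2 are related in two ways: half second cousins through their fathers (r = 1/64) and second cousins through their mothers (r = 1/32).
r = 1/64 + 1/32 = 0.046875.

0.046875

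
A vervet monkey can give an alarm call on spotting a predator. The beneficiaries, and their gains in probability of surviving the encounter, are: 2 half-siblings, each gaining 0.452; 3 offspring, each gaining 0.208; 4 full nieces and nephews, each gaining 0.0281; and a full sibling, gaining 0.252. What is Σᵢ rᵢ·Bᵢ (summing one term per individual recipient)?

0.6921

r to a half-sibling = 0.25 (half-sibs share one parent — one path of length 2: r = (1/2)^2 = 1/4).
r to an offspring = 1/2 (one parent–offspring link: r = (1/2)^1 = 1/2).
r to a full niece or nephew = 0.25 (full aunt/uncle↔niece/nephew: two paths of length 3 through the shared grandparent pair: r = 2·(1/2)^3 = 1/4).
r to a full sibling = 1/2 (full sibs share both parents — two paths of length 2: r = 2·(1/2)^2 = 1/2).
Summing one r·B term per recipient: 2·0.25·0.452 + 3·0.5·0.208 + 4·0.25·0.0281 + 1·0.5·0.252 = 0.6921.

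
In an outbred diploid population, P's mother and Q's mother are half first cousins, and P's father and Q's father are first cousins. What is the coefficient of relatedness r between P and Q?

Relatedness sums over independent paths through distinct common ancestors.
P and Q are related in two ways: half second cousins through their mothers (r = 1/64) and second cousins through their fathers (r = 1/32).
r = 1/64 + 1/32 = 3/64 = 0.046875.

0.046875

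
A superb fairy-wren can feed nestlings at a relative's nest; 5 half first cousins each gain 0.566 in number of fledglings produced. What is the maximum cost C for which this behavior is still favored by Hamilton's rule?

0.176875

r to a half first cousin = 0.0625 (half first cousins share one grandparent — one path of length 4: r = (1/2)^4 = 1/16).
Hamilton's rule: n·r·B > C, so the trait is favored while C < n·r·B = 5·0.0625·0.566 = 0.176875.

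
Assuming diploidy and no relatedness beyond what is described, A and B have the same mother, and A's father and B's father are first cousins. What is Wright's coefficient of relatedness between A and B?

Wright's path rule: contributions from independent ancestry routes add.
A and B are related in two ways: half-sibs through their shared mother (r = 1/4) and second cousins through their fathers (r = 1/32).
r = 1/4 + 1/32 = 0.28125.

0.28125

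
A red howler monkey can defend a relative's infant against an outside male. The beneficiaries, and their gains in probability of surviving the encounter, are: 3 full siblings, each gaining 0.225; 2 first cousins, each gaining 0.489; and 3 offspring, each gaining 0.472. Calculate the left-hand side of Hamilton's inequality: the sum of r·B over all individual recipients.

1.16775

r to a full sibling = 1/2 (full sibs share both parents — two paths of length 2: r = 2·(1/2)^2 = 1/2).
r to a first cousin = 1/8 (first cousins share one grandparent pair — two paths of length 4: r = 2·(1/2)^4 = 1/8).
r to an offspring = 0.5 (one parent–offspring link: r = (1/2)^1 = 1/2).
Summing one r·B term per recipient: 3·0.5·0.225 + 2·0.125·0.489 + 3·0.5·0.472 = 1.16775.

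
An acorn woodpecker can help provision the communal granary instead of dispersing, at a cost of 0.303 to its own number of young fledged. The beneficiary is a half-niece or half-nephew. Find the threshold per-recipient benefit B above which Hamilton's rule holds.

2.424

r to a half-niece or half-nephew = 0.125 (half-aunt/uncle↔niece/nephew: one path of length 3: r = (1/2)^3 = 1/8).
Hamilton's rule with n recipients of equal r: n·r·B > C, so B > C/(n·r) = 0.303/(1·0.125) = 2.424.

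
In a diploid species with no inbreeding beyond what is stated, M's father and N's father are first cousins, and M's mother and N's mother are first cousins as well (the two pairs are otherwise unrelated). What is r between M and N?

0.0625

Relatedness sums over independent paths through distinct common ancestors.
M and N are related in two ways: second cousins through their fathers (r = 1/32) and second cousins through their mothers (r = 1/32).
r = 1/32 + 1/32 = 0.0625.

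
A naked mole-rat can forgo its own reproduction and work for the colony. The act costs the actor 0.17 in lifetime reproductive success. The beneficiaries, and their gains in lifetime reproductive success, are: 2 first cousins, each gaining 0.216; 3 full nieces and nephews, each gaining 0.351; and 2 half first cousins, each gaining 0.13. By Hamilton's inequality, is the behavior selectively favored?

Hamilton's rule: the trait is favored when the sum of r·B over every recipient exceeds the actor's cost C.
r to a first cousin = 1/8 (first cousins share one grandparent pair — two paths of length 4: r = 2·(1/2)^4 = 1/8).
r to a full niece or nephew = 1/4 (full aunt/uncle↔niece/nephew: two paths of length 3 through the shared grandparent pair: r = 2·(1/2)^3 = 1/4).
r to a half first cousin = 0.0625 (half first cousins share one grandparent — one path of length 4: r = (1/2)^4 = 1/16).
Summing one r·B term per recipient: 2·0.125·0.216 + 3·0.25·0.351 + 2·0.0625·0.13 = 0.3335.
0.3335 > 0.17: the indirect benefit exceeds the cost.

Yes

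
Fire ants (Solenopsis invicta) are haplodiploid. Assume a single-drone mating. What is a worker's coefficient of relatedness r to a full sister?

Haplodiploid full sisters inherit their father's entire haploid genome identically (contributing 1/2) and on average half of their mother's contribution (1/2 · 1/2 = 1/4); r = 1/2 + 1/4 = 3/4.

0.75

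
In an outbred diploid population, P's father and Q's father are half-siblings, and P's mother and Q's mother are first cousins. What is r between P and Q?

Relatedness sums over independent paths through distinct common ancestors.
P and Q are related in two ways: half first cousins through their fathers (r = 1/16) and second cousins through their mothers (r = 1/32).
r = 1/16 + 1/32 = 3/32 = 0.09375.

0.09375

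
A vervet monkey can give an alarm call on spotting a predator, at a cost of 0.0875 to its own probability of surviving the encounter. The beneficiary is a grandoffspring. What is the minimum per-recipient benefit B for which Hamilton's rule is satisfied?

0.35

r to a grandoffspring = 0.25 (two parent–offspring links: r = (1/2)^2 = 1/4).
Hamilton's rule with n recipients of equal r: n·r·B > C, so B > C/(n·r) = 0.0875/(1·0.25) = 0.35.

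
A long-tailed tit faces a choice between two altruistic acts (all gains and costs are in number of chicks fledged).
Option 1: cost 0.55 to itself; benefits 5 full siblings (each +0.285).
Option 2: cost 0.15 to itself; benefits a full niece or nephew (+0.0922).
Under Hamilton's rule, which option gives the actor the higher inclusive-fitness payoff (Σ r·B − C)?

Option 1: r to a full sibling = 0.5.
Option 1: Σ r·B − C = (5·0.5·0.285) − 0.55 = 0.1625.
Option 2: r to a full niece or nephew = 0.25.
Option 2: Σ r·B − C = (1·0.25·0.0922) − 0.15 = -0.12695.
Option 1 has the higher net inclusive-fitness payoff.

Option 1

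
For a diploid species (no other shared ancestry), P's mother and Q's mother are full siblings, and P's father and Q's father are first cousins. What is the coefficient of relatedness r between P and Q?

Independent pedigree routes through distinct common ancestors add.
P and Q are related in two ways: first cousins through their mothers (r = 1/8) and second cousins through their fathers (r = 1/32).
r = 1/8 + 1/32 = 5/32 = 0.15625.

0.15625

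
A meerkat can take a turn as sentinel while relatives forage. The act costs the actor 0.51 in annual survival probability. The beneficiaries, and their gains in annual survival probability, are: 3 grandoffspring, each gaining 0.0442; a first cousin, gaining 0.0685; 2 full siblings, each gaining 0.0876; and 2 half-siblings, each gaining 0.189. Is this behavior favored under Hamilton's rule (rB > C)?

Hamilton's rule: the trait is favored when the sum of r·B over every recipient exceeds the actor's cost C.
r to a grandoffspring = 0.25 (two parent–offspring links: r = (1/2)^2 = 1/4).
r to a first cousin = 1/8 (first cousins share one grandparent pair — two paths of length 4: r = 2·(1/2)^4 = 1/8).
r to a full sibling = 0.5 (full sibs share both parents — two paths of length 2: r = 2·(1/2)^2 = 1/2).
r to a half-sibling = 1/4 (half-sibs share one parent — one path of length 2: r = (1/2)^2 = 1/4).
Summing one r·B term per recipient: 3·0.25·0.0442 + 1·0.125·0.0685 + 2·0.5·0.0876 + 2·0.25·0.189 = 0.2238125.
0.2238125 < 0.51: the indirect benefit is less than the cost.

No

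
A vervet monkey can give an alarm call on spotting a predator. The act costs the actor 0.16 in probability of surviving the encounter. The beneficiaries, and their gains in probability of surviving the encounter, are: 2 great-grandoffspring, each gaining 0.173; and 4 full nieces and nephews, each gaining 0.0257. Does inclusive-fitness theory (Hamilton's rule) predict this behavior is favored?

Hamilton's rule: the trait is favored when the sum of r·B over every recipient exceeds the actor's cost C.
r to a great-grandoffspring = 1/8 (three parent–offspring links: r = (1/2)^3 = 1/8).
r to a full niece or nephew = 1/4 (full aunt/uncle↔niece/nephew: two paths of length 3 through the shared grandparent pair: r = 2·(1/2)^3 = 1/4).
Summing one r·B term per recipient: 2·0.125·0.173 + 4·0.25·0.0257 = 0.06895.
0.06895 < 0.16: the indirect benefit is less than the cost.

No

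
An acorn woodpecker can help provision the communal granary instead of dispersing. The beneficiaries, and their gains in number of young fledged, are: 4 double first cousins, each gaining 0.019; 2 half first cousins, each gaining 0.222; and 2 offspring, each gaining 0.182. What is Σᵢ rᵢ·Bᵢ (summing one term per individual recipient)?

0.22875

r to a double first cousin = 0.25 (double first cousins share both grandparent pairs — four paths of length 4: r = 4·(1/2)^4 = 1/4).
r to a half first cousin = 0.0625 (half first cousins share one grandparent — one path of length 4: r = (1/2)^4 = 1/16).
r to an offspring = 1/2 (one parent–offspring link: r = (1/2)^1 = 1/2).
Summing one r·B term per recipient: 4·0.25·0.019 + 2·0.0625·0.222 + 2·0.5·0.182 = 0.22875.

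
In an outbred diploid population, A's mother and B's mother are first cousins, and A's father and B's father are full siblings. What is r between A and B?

0.15625

With two independent routes of shared ancestry, r is the sum of the two contributions.
A and B are related in two ways: second cousins through their mothers (r = 1/32) and first cousins through their fathers (r = 1/8).
r = 1/32 + 1/8 = 5/32 = 0.15625.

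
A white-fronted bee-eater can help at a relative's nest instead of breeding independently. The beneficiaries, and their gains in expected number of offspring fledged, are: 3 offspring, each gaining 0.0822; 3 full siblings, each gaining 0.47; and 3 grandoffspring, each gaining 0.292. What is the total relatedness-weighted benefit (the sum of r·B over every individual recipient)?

r to an offspring = 0.5 (one parent–offspring link: r = (1/2)^1 = 1/2).
r to a full sibling = 1/2 (full sibs share both parents — two paths of length 2: r = 2·(1/2)^2 = 1/2).
r to a grandoffspring = 0.25 (two parent–offspring links: r = (1/2)^2 = 1/4).
Summing one r·B term per recipient: 3·0.5·0.0822 + 3·0.5·0.47 + 3·0.25·0.292 = 1.0473.

1.0473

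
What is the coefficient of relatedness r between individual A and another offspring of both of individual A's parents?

0.5

Each parent–offspring link contributes a factor of 1/2, and independent paths through distinct common ancestors add.
Full sibs share both parents — two paths of length 2: r = 2·(1/2)^2 = 1/2.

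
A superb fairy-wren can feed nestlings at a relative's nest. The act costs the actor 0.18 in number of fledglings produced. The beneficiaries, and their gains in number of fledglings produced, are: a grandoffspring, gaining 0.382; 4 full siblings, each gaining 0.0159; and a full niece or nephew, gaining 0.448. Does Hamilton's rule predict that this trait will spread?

Hamilton's rule: the trait is favored when the sum of r·B over every recipient exceeds the actor's cost C.
r to a grandoffspring = 0.25 (two parent–offspring links: r = (1/2)^2 = 1/4).
r to a full sibling = 0.5 (full sibs share both parents — two paths of length 2: r = 2·(1/2)^2 = 1/2).
r to a full niece or nephew = 1/4 (full aunt/uncle↔niece/nephew: two paths of length 3 through the shared grandparent pair: r = 2·(1/2)^3 = 1/4).
Summing one r·B term per recipient: 1·0.25·0.382 + 4·0.5·0.0159 + 1·0.25·0.448 = 0.2393.
0.2393 > 0.18: the indirect benefit exceeds the cost.

Yes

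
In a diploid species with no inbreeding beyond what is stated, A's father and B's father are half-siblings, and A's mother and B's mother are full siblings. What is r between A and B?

0.1875

With two independent routes of shared ancestry, r is the sum of the two contributions.
A and B are related in two ways: half first cousins through their fathers (r = 1/16) and first cousins through their mothers (r = 1/8).
r = 1/16 + 1/8 = 0.1875.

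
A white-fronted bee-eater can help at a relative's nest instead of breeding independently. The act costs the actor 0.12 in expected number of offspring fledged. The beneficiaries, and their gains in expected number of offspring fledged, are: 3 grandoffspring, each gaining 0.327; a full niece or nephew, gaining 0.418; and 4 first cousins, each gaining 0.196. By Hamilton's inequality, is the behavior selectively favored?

Yes

Hamilton's rule: the trait is favored when the sum of r·B over every recipient exceeds the actor's cost C.
r to a grandoffspring = 1/4 (two parent–offspring links: r = (1/2)^2 = 1/4).
r to a full niece or nephew = 0.25 (full aunt/uncle↔niece/nephew: two paths of length 3 through the shared grandparent pair: r = 2·(1/2)^3 = 1/4).
r to a first cousin = 1/8 (first cousins share one grandparent pair — two paths of length 4: r = 2·(1/2)^4 = 1/8).
Summing one r·B term per recipient: 3·0.25·0.327 + 1·0.25·0.418 + 4·0.125·0.196 = 0.44775.
0.44775 > 0.12: the indirect benefit exceeds the cost.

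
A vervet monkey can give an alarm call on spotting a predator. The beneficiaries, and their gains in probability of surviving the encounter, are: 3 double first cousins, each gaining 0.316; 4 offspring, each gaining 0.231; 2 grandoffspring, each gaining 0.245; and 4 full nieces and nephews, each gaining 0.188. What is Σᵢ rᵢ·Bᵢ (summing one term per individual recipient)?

1.0095

r to a double first cousin = 1/4 (double first cousins share both grandparent pairs — four paths of length 4: r = 4·(1/2)^4 = 1/4).
r to an offspring = 0.5 (one parent–offspring link: r = (1/2)^1 = 1/2).
r to a grandoffspring = 1/4 (two parent–offspring links: r = (1/2)^2 = 1/4).
r to a full niece or nephew = 1/4 (full aunt/uncle↔niece/nephew: two paths of length 3 through the shared grandparent pair: r = 2·(1/2)^3 = 1/4).
Summing one r·B term per recipient: 3·0.25·0.316 + 4·0.5·0.231 + 2·0.25·0.245 + 4·0.25·0.188 = 1.0095.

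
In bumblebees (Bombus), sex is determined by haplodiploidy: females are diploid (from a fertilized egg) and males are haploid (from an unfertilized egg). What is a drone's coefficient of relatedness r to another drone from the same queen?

Haploid brothers each carry a random half of the queen's diploid genome, so on average they share half: r = 1/2.

0.5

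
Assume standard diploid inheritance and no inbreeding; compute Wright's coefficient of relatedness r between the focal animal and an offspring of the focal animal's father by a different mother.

Each parent–offspring link contributes a factor of 1/2, and independent paths through distinct common ancestors add.
Half-sibs share one parent — one path of length 2: r = (1/2)^2 = 1/4.

0.25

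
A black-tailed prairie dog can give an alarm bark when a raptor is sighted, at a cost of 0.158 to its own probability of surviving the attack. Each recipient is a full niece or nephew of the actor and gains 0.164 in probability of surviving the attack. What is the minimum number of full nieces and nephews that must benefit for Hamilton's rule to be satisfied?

4

r to a full niece or nephew = 1/4 (full aunt/uncle↔niece/nephew: two paths of length 3 through the shared grandparent pair: r = 2·(1/2)^3 = 1/4).
Hamilton's rule: n·r·B > C  ⇒  n > C/(r·B) = 0.158/(0.25·0.164) = 3.854.
The smallest integer exceeding 3.854 is 4.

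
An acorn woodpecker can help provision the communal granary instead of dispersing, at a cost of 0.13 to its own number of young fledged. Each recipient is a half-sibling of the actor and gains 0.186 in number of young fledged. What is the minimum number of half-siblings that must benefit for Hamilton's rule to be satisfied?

r to a half-sibling = 1/4 (half-sibs share one parent — one path of length 2: r = (1/2)^2 = 1/4).
Hamilton's rule: n·r·B > C  ⇒  n > C/(r·B) = 0.13/(0.25·0.186) = 2.796.
The smallest integer exceeding 2.796 is 3.

3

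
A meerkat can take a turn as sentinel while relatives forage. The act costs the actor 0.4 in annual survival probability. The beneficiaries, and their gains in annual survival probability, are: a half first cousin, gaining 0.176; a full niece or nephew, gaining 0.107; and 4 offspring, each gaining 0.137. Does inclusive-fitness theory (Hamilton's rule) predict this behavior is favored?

Hamilton's rule: the trait is favored when the sum of r·B over every recipient exceeds the actor's cost C.
r to a half first cousin = 1/16 (half first cousins share one grandparent — one path of length 4: r = (1/2)^4 = 1/16).
r to a full niece or nephew = 1/4 (full aunt/uncle↔niece/nephew: two paths of length 3 through the shared grandparent pair: r = 2·(1/2)^3 = 1/4).
r to an offspring = 0.5 (one parent–offspring link: r = (1/2)^1 = 1/2).
Summing one r·B term per recipient: 1·0.0625·0.176 + 1·0.25·0.107 + 4·0.5·0.137 = 0.31175.
0.31175 < 0.4: the indirect benefit is less than the cost.

No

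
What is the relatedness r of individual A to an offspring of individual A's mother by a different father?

Each parent–offspring link contributes a factor of 1/2, and independent paths through distinct common ancestors add.
Half-sibs share one parent — one path of length 2: r = (1/2)^2 = 1/4.

0.25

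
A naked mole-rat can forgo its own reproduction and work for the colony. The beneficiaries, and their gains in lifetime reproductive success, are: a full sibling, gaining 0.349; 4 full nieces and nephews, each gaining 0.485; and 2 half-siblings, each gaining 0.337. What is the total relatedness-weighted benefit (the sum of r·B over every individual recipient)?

0.828

r to a full sibling = 0.5 (full sibs share both parents — two paths of length 2: r = 2·(1/2)^2 = 1/2).
r to a full niece or nephew = 0.25 (full aunt/uncle↔niece/nephew: two paths of length 3 through the shared grandparent pair: r = 2·(1/2)^3 = 1/4).
r to a half-sibling = 0.25 (half-sibs share one parent — one path of length 2: r = (1/2)^2 = 1/4).
Summing one r·B term per recipient: 1·0.5·0.349 + 4·0.25·0.485 + 2·0.25·0.337 = 0.828.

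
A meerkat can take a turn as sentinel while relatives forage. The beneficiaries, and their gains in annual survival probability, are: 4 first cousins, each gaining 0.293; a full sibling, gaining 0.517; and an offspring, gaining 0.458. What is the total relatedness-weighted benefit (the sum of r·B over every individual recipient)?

r to a first cousin = 1/8 (first cousins share one grandparent pair — two paths of length 4: r = 2·(1/2)^4 = 1/8).
r to a full sibling = 1/2 (full sibs share both parents — two paths of length 2: r = 2·(1/2)^2 = 1/2).
r to an offspring = 1/2 (one parent–offspring link: r = (1/2)^1 = 1/2).
Summing one r·B term per recipient: 4·0.125·0.293 + 1·0.5·0.517 + 1·0.5·0.458 = 0.634.

0.634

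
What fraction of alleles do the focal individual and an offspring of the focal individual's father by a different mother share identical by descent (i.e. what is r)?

Each parent–offspring link contributes a factor of 1/2, and independent paths through distinct common ancestors add.
Half-sibs share one parent — one path of length 2: r = (1/2)^2 = 1/4.

0.25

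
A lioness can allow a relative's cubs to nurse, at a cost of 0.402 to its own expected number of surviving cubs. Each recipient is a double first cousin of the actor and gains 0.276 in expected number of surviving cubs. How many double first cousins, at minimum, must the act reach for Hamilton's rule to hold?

r to a double first cousin = 0.25 (double first cousins share both grandparent pairs — four paths of length 4: r = 4·(1/2)^4 = 1/4).
Hamilton's rule: n·r·B > C  ⇒  n > C/(r·B) = 0.402/(0.25·0.276) = 5.826.
The smallest integer exceeding 5.826 is 6.

6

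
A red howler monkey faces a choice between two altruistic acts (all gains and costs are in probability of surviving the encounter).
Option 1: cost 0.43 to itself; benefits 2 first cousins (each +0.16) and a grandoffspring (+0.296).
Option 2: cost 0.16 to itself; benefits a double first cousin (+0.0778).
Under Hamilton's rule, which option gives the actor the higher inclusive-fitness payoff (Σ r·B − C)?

Option 2

Option 1: r to a first cousin = 0.125.
Option 1: r to a grandoffspring = 0.25.
Option 1: Σ r·B − C = (2·0.125·0.16 + 1·0.25·0.296) − 0.43 = -0.316.
Option 2: r to a double first cousin = 0.25.
Option 2: Σ r·B − C = (1·0.25·0.0778) − 0.16 = -0.14055.
Option 2 has the higher net inclusive-fitness payoff.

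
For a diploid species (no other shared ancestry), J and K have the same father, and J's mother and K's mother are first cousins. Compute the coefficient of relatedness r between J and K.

Independent pedigree routes through distinct common ancestors add.
J and K are related in two ways: half-sibs through their shared father (r = 1/4) and second cousins through their mothers (r = 1/32).
r = 1/4 + 1/32 = 9/32 = 0.28125.

0.28125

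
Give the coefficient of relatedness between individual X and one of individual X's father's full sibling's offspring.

0.125

Each parent–offspring link contributes a factor of 1/2, and independent paths through distinct common ancestors add.
First cousins share one grandparent pair — two paths of length 4: r = 2·(1/2)^4 = 1/8.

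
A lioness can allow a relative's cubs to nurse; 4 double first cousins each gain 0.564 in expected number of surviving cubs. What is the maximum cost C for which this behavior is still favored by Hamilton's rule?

0.564

r to a double first cousin = 0.25 (double first cousins share both grandparent pairs — four paths of length 4: r = 4·(1/2)^4 = 1/4).
Hamilton's rule: n·r·B > C, so the trait is favored while C < n·r·B = 4·0.25·0.564 = 0.564.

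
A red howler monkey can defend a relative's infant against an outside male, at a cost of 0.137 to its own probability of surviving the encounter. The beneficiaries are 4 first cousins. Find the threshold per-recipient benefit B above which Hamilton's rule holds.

r to a first cousin = 1/8 (first cousins share one grandparent pair — two paths of length 4: r = 2·(1/2)^4 = 1/8).
Hamilton's rule with n recipients of equal r: n·r·B > C, so B > C/(n·r) = 0.137/(4·0.125) = 0.274.

0.274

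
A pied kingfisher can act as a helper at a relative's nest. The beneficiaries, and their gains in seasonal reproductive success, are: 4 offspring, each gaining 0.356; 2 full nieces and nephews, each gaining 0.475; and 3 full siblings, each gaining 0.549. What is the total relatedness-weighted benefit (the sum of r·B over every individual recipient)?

r to an offspring = 1/2 (one parent–offspring link: r = (1/2)^1 = 1/2).
r to a full niece or nephew = 0.25 (full aunt/uncle↔niece/nephew: two paths of length 3 through the shared grandparent pair: r = 2·(1/2)^3 = 1/4).
r to a full sibling = 0.5 (full sibs share both parents — two paths of length 2: r = 2·(1/2)^2 = 1/2).
Summing one r·B term per recipient: 4·0.5·0.356 + 2·0.25·0.475 + 3·0.5·0.549 = 1.773.

1.773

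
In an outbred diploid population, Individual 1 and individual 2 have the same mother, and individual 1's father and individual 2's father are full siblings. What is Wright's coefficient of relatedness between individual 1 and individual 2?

Relatedness sums over independent paths through distinct common ancestors.
Individual 1 and individual 2 are related in two ways: half-sibs through their shared mother (r = 1/4) and first cousins through their fathers (r = 1/8).
r = 1/4 + 1/8 = 3/8 = 0.375.

0.375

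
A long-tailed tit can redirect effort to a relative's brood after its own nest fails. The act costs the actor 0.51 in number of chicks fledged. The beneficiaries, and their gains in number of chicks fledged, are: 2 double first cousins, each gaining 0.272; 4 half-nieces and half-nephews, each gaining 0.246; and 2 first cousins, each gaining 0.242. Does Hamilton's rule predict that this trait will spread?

Hamilton's rule: the trait is favored when the sum of r·B over every recipient exceeds the actor's cost C.
r to a double first cousin = 0.25 (double first cousins share both grandparent pairs — four paths of length 4: r = 4·(1/2)^4 = 1/4).
r to a half-niece or half-nephew = 0.125 (half-aunt/uncle↔niece/nephew: one path of length 3: r = (1/2)^3 = 1/8).
r to a first cousin = 0.125 (first cousins share one grandparent pair — two paths of length 4: r = 2·(1/2)^4 = 1/8).
Summing one r·B term per recipient: 2·0.25·0.272 + 4·0.125·0.246 + 2·0.125·0.242 = 0.3195.
0.3195 < 0.51: the indirect benefit is less than the cost.

No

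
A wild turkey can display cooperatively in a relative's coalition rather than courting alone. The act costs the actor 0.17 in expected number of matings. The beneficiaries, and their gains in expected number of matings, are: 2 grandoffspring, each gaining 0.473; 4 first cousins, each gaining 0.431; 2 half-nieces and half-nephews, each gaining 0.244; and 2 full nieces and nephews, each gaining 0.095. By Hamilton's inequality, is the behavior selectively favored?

Yes

Hamilton's rule: the trait is favored when the sum of r·B over every recipient exceeds the actor's cost C.
r to a grandoffspring = 0.25 (two parent–offspring links: r = (1/2)^2 = 1/4).
r to a first cousin = 1/8 (first cousins share one grandparent pair — two paths of length 4: r = 2·(1/2)^4 = 1/8).
r to a half-niece or half-nephew = 1/8 (half-aunt/uncle↔niece/nephew: one path of length 3: r = (1/2)^3 = 1/8).
r to a full niece or nephew = 1/4 (full aunt/uncle↔niece/nephew: two paths of length 3 through the shared grandparent pair: r = 2·(1/2)^3 = 1/4).
Summing one r·B term per recipient: 2·0.25·0.473 + 4·0.125·0.431 + 2·0.125·0.244 + 2·0.25·0.095 = 0.5605.
0.5605 > 0.17: the indirect benefit exceeds the cost.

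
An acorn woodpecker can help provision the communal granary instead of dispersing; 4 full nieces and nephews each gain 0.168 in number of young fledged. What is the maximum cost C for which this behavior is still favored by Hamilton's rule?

r to a full niece or nephew = 1/4 (full aunt/uncle↔niece/nephew: two paths of length 3 through the shared grandparent pair: r = 2·(1/2)^3 = 1/4).
Hamilton's rule: n·r·B > C, so the trait is favored while C < n·r·B = 4·0.25·0.168 = 0.168.

0.168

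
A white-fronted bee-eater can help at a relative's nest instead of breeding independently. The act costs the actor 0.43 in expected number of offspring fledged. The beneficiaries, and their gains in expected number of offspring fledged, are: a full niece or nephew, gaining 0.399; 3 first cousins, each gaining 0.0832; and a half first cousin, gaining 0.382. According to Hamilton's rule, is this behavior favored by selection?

No

Hamilton's rule: the trait is favored when the sum of r·B over every recipient exceeds the actor's cost C.
r to a full niece or nephew = 0.25 (full aunt/uncle↔niece/nephew: two paths of length 3 through the shared grandparent pair: r = 2·(1/2)^3 = 1/4).
r to a first cousin = 1/8 (first cousins share one grandparent pair — two paths of length 4: r = 2·(1/2)^4 = 1/8).
r to a half first cousin = 1/16 (half first cousins share one grandparent — one path of length 4: r = (1/2)^4 = 1/16).
Summing one r·B term per recipient: 1·0.25·0.399 + 3·0.125·0.0832 + 1·0.0625·0.382 = 0.154825.
0.154825 < 0.43: the indirect benefit is less than the cost.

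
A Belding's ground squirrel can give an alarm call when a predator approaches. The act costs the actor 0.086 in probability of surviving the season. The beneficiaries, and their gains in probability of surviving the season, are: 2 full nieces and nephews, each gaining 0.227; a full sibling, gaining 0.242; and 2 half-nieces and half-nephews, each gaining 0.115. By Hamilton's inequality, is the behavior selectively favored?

Hamilton's rule: the trait is favored when the sum of r·B over every recipient exceeds the actor's cost C.
r to a full niece or nephew = 0.25 (full aunt/uncle↔niece/nephew: two paths of length 3 through the shared grandparent pair: r = 2·(1/2)^3 = 1/4).
r to a full sibling = 0.5 (full sibs share both parents — two paths of length 2: r = 2·(1/2)^2 = 1/2).
r to a half-niece or half-nephew = 1/8 (half-aunt/uncle↔niece/nephew: one path of length 3: r = (1/2)^3 = 1/8).
Summing one r·B term per recipient: 2·0.25·0.227 + 1·0.5·0.242 + 2·0.125·0.115 = 0.26325.
0.26325 > 0.086: the indirect benefit exceeds the cost.

Yes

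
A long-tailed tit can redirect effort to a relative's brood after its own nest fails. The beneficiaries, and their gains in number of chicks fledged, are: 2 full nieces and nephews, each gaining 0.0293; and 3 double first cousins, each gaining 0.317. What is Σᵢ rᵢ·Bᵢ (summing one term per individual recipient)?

0.2524

r to a full niece or nephew = 0.25 (full aunt/uncle↔niece/nephew: two paths of length 3 through the shared grandparent pair: r = 2·(1/2)^3 = 1/4).
r to a double first cousin = 1/4 (double first cousins share both grandparent pairs — four paths of length 4: r = 4·(1/2)^4 = 1/4).
Summing one r·B term per recipient: 2·0.25·0.0293 + 3·0.25·0.317 = 0.2524.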